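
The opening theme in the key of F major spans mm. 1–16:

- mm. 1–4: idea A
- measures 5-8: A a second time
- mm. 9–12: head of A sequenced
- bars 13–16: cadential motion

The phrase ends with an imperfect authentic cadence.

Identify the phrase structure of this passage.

Basic idea (measures 1-4) + its repetition (mm. 5–8) form the presentation; fragmentation and cadence (mm. 9-16) form the continuation — the 16-bar whole is a sentence.

sentence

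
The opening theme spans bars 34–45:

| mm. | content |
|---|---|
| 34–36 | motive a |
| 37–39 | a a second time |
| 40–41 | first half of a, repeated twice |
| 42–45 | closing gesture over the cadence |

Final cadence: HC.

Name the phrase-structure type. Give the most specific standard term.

Basic idea (bars 34–36) + its repetition (mm. 37–39) form the presentation; fragmentation and cadence (mm. 40–45) form the continuation — the 12-bar whole is a sentence.

sentence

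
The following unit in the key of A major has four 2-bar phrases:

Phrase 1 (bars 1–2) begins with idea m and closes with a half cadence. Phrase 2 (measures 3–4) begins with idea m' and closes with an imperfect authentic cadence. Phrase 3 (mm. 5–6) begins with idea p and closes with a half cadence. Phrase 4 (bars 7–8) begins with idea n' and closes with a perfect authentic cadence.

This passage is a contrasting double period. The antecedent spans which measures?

measures 1–4

In a double period the four phrases pair into a large antecedent (phrases 1–2, ending imperfect authentic cadence) and a large consequent (phrases 3–4, ending perfect authentic cadence). The antecedent spans mm. 1-4.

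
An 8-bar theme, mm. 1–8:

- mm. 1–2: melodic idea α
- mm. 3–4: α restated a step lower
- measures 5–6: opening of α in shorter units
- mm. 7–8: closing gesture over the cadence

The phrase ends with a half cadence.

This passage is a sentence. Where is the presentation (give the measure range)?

The presentation of a sentence is the basic idea (measures 1–2) plus its repetition (measures 3-4); the presentation is therefore mm. 1–4.

measures 1–4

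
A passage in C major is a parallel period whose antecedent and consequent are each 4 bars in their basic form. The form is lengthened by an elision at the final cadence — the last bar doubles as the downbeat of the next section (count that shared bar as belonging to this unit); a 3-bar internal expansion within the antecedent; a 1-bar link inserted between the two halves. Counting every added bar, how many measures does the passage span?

Basic parallel period: 4 + 4 = 8 bars.
8 (basic form) + 3 (internal expansion) + 1 (link) = 12.
The elision shares a bar with the next section but does not change this unit's count.

12 measures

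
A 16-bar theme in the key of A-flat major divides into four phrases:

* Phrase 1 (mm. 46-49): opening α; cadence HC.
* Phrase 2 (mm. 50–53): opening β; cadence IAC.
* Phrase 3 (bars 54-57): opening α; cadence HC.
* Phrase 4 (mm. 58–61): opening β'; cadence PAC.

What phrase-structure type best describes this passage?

parallel double period

Four phrases in two halves: the first half (mm. 46-53) ends with an imperfect authentic cadence, the second (mm. 54-61) with a perfect authentic cadence — a large antecedent–consequent pair, i.e. a double period.
Phrase 3 begins with the same material as phrase 1, making it parallel.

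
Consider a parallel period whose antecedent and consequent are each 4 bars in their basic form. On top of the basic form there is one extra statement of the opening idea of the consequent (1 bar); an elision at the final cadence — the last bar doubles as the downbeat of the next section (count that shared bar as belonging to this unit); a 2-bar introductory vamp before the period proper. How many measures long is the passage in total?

11 measures

Basic parallel period: 4 + 4 = 8 bars.
8 (basic form) + 1 (extra statement) + 2 (introduction) = 11.
The elision shares a bar with the next section but does not change this unit's count.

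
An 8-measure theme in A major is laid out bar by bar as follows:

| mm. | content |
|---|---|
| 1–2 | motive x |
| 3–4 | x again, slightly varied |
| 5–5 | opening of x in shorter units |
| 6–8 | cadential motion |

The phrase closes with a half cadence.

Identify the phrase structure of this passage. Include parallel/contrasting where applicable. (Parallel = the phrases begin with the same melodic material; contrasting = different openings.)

Basic idea (mm. 1–2) + its repetition (measures 3–4) form the presentation; fragmentation and cadence (measures 5–8) form the continuation — the 8-bar whole is a sentence.

sentence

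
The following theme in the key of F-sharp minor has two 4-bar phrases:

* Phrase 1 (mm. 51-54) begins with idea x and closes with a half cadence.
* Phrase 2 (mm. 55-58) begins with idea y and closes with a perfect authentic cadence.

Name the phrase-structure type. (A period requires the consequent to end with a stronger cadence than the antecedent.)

Phrase 1 ends with a half cadence (weaker) and phrase 2 with a perfect authentic cadence (stronger): antecedent + consequent = a period.
The two phrases open with different material (x / y), so the period is contrasting.

contrasting period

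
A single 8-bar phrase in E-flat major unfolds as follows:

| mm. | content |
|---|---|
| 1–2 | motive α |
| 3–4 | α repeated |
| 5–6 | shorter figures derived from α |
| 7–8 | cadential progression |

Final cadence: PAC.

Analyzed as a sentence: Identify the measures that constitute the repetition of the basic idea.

measures 3–4

The presentation of a sentence is the basic idea (mm. 1–2) plus its repetition (measures 3–4); the repetition of the basic idea is therefore mm. 3–4.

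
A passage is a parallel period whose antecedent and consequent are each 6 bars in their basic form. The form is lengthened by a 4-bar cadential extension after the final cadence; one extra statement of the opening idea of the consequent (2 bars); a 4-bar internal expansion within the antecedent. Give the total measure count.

Basic parallel period: 6 + 6 = 12 bars.
12 (basic form) + 4 (cadential extension) + 2 (extra statement) + 4 (internal expansion) = 22.

22 measures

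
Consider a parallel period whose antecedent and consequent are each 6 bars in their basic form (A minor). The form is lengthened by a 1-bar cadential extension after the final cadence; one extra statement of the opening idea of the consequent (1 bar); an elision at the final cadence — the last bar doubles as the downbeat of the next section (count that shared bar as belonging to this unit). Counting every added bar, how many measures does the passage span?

Basic parallel period: 6 + 6 = 12 bars.
12 (basic form) + 1 (cadential extension) + 1 (extra statement) = 14.
The elision shares a bar with the next section but does not change this unit's count.

14 measures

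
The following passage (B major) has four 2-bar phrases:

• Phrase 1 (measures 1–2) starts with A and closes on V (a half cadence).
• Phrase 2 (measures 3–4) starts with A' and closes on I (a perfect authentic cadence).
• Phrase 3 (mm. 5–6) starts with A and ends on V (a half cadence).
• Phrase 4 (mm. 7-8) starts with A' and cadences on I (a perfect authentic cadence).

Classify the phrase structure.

The cadence pattern HC–PAC–HC–PAC is weak–strong twice, and phrases 3–4 restate phrases 1–2: a period heard twice, not a double period (which would end weakly at phrase 2).

repeated period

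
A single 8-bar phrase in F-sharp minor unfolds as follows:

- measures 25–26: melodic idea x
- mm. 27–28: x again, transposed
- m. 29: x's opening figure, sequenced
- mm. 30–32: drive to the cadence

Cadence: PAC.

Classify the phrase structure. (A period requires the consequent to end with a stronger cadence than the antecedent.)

Basic idea (mm. 25–26) + its repetition (measures 27-28) form the presentation; fragmentation and cadence (measures 29–32) form the continuation — the 8-bar whole is a sentence.

sentence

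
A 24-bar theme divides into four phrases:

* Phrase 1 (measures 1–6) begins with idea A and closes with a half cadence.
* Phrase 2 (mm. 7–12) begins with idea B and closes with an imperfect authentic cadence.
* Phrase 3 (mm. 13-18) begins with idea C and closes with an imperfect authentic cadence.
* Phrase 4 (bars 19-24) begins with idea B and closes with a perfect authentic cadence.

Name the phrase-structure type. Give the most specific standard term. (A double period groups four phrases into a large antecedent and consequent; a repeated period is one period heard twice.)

contrasting double period

Four phrases in two halves: the first half (mm. 1–12) ends with an imperfect authentic cadence, the second (bars 13–24) with a perfect authentic cadence — a large antecedent–consequent pair, i.e. a double period.
Phrase 3 begins with different material from phrase 1, making it contrasting.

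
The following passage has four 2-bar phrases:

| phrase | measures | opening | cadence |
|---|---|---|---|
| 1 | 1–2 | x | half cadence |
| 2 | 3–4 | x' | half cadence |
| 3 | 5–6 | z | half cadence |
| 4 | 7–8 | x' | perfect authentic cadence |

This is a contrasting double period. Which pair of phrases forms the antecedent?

phrases 1 and 2

In a double period the first pair of phrases (ending half cadence) is the large antecedent and the second pair (ending perfect authentic cadence) is the large consequent; the antecedent is phrases 1 and 2.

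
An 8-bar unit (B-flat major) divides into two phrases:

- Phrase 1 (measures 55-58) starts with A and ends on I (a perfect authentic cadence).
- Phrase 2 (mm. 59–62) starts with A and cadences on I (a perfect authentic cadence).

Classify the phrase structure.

Both phrases have the same opening (A) and the same cadence (perfect authentic cadence): the second is a restatement, not a consequent, so this is a repeated phrase rather than a period.

repeated phrase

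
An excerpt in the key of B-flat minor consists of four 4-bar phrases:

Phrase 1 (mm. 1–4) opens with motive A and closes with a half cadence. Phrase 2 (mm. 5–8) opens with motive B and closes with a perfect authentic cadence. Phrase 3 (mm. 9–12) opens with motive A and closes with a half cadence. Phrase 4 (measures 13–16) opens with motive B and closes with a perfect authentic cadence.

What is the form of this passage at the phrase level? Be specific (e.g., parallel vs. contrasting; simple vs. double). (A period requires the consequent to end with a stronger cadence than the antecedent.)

The cadence pattern HC–PAC–HC–PAC is weak–strong twice, and phrases 3–4 restate phrases 1–2: a period heard twice, not a double period (which would end weakly at phrase 2).

repeated period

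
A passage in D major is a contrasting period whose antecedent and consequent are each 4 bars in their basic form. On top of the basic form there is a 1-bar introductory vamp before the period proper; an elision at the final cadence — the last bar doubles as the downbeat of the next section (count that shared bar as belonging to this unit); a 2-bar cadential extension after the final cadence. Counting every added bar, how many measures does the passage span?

11 measures

Basic contrasting period: 4 + 4 = 8 bars.
8 (basic form) + 1 (introduction) + 2 (cadential extension) = 11.
The elision shares a bar with the next section but does not change this unit's count.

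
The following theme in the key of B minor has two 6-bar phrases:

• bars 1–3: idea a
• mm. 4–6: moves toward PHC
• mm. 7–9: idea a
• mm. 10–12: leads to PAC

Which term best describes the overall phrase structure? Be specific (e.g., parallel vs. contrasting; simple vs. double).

Phrase 1 ends with a Phrygian half cadence (weaker) and phrase 2 with a perfect authentic cadence (stronger): antecedent + consequent = a period.
The two phrases open with the same material (a / a), so the period is parallel.

parallel period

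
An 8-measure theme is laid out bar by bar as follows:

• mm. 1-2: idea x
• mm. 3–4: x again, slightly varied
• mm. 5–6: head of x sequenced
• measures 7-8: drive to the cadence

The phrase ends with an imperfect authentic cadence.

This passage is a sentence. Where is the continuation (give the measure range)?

After the presentation (mm. 1-4), the continuation covers the fragmentation through the cadence: mm. 5-8.

measures 5–8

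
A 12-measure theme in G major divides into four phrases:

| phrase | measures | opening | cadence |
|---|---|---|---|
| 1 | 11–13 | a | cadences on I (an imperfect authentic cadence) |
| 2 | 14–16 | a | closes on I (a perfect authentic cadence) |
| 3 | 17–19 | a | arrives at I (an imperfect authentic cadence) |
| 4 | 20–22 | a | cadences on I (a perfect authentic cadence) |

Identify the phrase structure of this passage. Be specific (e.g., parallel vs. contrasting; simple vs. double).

repeated period

The cadence pattern IAC–PAC–IAC–PAC is weak–strong twice, and phrases 3–4 restate phrases 1–2: a period heard twice, not a double period (which would end weakly at phrase 2).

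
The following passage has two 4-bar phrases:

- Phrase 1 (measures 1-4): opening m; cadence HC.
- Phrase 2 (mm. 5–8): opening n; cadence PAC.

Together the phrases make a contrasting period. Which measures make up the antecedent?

measures 1–4

The phrase ending with the weaker cadence (half cadence) is the antecedent; the one ending more conclusively (perfect authentic cadence) is the consequent. The antecedent is measures 1–4.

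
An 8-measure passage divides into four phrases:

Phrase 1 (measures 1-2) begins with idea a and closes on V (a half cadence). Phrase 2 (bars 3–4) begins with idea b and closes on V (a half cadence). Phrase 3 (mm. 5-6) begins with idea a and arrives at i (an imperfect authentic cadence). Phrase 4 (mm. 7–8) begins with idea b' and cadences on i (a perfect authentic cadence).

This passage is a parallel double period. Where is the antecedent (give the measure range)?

In a double period the four phrases pair into a large antecedent (phrases 1–2, ending half cadence) and a large consequent (phrases 3–4, ending perfect authentic cadence). The antecedent spans mm. 1-4.

measures 1–4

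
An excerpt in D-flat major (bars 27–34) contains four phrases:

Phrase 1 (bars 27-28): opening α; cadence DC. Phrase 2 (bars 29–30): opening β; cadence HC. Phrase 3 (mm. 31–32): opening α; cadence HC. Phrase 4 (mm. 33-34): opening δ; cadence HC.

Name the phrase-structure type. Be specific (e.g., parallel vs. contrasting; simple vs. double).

Phrase 4 ends with a half cadence, no stronger than phrase 2's half cadence, so the four phrases do not form a double period; nor do phrases 3–4 duplicate 1–2, so it is not a repeated period. With no phrase reaching a conclusive cadence, the passage is a phrase group.

phrase group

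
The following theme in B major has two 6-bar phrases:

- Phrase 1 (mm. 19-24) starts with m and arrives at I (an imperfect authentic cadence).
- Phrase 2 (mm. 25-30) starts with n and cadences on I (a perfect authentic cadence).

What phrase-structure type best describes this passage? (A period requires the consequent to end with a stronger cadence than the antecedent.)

contrasting period

Phrase 1 ends with an imperfect authentic cadence (weaker) and phrase 2 with a perfect authentic cadence (stronger): antecedent + consequent = a period.
The two phrases open with different material (m / n), so the period is contrasting.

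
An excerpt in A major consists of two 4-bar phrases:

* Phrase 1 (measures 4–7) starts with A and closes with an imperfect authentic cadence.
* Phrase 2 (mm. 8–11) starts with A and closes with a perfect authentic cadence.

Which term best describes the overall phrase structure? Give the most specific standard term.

parallel period

Phrase 1 ends with an imperfect authentic cadence (weaker) and phrase 2 with a perfect authentic cadence (stronger): antecedent + consequent = a period.
The two phrases open with the same material (A / A), so the period is parallel.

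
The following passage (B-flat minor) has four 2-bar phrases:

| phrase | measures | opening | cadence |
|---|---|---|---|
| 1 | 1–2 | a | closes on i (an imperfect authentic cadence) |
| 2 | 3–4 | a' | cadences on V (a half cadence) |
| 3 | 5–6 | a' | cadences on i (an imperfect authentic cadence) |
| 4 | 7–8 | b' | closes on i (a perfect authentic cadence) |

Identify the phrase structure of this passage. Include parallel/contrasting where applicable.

Four phrases in two halves: the first half (mm. 1–4) ends with a half cadence, the second (mm. 5-8) with a perfect authentic cadence — a large antecedent–consequent pair, i.e. a double period.
Phrase 3 begins with the same material as phrase 1, making it parallel.

parallel double period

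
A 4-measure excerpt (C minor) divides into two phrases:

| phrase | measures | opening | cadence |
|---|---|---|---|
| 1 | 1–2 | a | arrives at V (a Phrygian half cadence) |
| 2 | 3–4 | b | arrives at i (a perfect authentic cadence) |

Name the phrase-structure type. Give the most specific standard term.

contrasting period

Phrase 1 ends with a Phrygian half cadence (weaker) and phrase 2 with a perfect authentic cadence (stronger): antecedent + consequent = a period.
The two phrases open with different material (a / b), so the period is contrasting.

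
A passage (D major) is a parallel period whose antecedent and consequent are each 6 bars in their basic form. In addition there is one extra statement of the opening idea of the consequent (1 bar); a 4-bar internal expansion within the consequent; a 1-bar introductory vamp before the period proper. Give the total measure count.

Basic parallel period: 6 + 6 = 12 bars.
12 (basic form) + 1 (extra statement) + 4 (internal expansion) + 1 (introduction) = 18.

18 measures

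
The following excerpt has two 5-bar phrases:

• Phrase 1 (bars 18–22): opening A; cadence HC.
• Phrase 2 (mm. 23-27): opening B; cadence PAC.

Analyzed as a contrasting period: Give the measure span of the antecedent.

The antecedent is the phrase ending with the weaker cadence (half cadence, phrase 1) and the consequent the one ending more conclusively (perfect authentic cadence, phrase 2); the antecedent is mm. 18–22.

measures 18–22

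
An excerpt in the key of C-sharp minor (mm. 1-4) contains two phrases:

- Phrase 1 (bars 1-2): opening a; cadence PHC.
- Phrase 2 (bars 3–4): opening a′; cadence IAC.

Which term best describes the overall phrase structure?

Phrase 1 ends with a Phrygian half cadence (weaker) and phrase 2 with an imperfect authentic cadence (stronger): antecedent + consequent = a period.
The two phrases open with the same material (a / a′), so the period is parallel.

parallel period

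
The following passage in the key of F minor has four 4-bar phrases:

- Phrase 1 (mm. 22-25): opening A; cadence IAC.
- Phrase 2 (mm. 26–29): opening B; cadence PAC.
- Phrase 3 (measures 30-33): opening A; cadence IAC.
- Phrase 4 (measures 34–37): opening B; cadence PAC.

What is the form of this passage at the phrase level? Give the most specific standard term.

repeated period

The cadence pattern IAC–PAC–IAC–PAC is weak–strong twice, and phrases 3–4 restate phrases 1–2: a period heard twice, not a double period (which would end weakly at phrase 2).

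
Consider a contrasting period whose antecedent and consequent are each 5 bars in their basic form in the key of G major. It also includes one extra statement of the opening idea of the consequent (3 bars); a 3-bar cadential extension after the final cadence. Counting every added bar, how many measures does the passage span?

Basic contrasting period: 5 + 5 = 10 bars.
10 (basic form) + 3 (extra statement) + 3 (cadential extension) = 16.

16 measures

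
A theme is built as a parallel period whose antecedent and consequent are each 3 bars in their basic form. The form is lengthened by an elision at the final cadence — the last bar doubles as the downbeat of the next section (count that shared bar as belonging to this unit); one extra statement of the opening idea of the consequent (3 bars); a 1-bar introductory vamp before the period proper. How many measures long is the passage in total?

10 measures

Basic parallel period: 3 + 3 = 6 bars.
6 (basic form) + 3 (extra statement) + 1 (introduction) = 10.
The elision shares a bar with the next section but does not change this unit's count.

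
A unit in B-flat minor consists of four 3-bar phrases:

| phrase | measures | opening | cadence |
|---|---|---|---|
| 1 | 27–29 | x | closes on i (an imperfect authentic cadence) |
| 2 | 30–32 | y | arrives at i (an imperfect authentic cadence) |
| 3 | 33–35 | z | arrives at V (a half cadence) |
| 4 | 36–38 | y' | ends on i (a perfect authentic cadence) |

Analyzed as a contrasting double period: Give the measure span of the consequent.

In a double period the four phrases pair into a large antecedent (phrases 1–2, ending imperfect authentic cadence) and a large consequent (phrases 3–4, ending perfect authentic cadence). The consequent spans bars 33-38.

measures 33–38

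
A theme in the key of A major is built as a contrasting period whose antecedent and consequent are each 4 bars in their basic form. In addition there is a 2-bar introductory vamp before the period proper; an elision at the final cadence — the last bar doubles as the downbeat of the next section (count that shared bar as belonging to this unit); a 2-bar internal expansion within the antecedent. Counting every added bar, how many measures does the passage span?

Basic contrasting period: 4 + 4 = 8 bars.
8 (basic form) + 2 (introduction) + 2 (internal expansion) = 12.
The elision shares a bar with the next section but does not change this unit's count.

12 measures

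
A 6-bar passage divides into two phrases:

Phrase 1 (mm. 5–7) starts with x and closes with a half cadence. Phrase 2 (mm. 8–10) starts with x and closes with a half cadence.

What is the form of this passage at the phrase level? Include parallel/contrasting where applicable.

Both phrases have the same opening (x) and the same cadence (half cadence): the second is a restatement, not a consequent, so this is a repeated phrase rather than a period.

repeated phrase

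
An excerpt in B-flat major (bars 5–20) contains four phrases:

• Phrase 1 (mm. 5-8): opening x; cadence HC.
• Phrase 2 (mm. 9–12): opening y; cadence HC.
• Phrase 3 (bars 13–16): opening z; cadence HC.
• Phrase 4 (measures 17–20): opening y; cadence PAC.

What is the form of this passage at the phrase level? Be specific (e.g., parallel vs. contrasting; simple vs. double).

Four phrases in two halves: the first half (mm. 5-12) ends with a half cadence, the second (bars 13–20) with a perfect authentic cadence — a large antecedent–consequent pair, i.e. a double period.
Phrase 3 begins with different material from phrase 1, making it contrasting.

contrasting double period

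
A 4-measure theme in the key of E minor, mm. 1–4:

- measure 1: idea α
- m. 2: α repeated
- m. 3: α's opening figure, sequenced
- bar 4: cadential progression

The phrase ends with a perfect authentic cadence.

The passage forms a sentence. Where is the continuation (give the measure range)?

measures 3–4

After the presentation (bars 1–2), the continuation covers the fragmentation through the cadence: bars 3–4.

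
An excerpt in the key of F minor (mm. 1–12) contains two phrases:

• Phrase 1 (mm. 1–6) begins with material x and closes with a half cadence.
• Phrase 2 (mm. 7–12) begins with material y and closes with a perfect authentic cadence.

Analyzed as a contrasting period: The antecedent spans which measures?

measures 1–6

The antecedent is the phrase ending with the weaker cadence (half cadence, phrase 1) and the consequent the one ending more conclusively (perfect authentic cadence, phrase 2); the antecedent is measures 1–6.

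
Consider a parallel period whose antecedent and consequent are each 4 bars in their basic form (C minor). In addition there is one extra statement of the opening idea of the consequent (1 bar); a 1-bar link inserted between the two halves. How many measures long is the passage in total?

Basic parallel period: 4 + 4 = 8 bars.
8 (basic form) + 1 (extra statement) + 1 (link) = 10.

10 measures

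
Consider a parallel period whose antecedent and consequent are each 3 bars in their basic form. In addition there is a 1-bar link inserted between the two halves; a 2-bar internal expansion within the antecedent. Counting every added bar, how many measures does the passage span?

9 measures

Basic parallel period: 3 + 3 = 6 bars.
6 (basic form) + 1 (link) + 2 (internal expansion) = 9.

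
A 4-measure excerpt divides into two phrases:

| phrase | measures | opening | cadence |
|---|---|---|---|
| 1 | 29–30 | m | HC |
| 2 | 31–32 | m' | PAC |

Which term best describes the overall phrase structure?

Phrase 1 ends with a half cadence (weaker) and phrase 2 with a perfect authentic cadence (stronger): antecedent + consequent = a period.
The two phrases open with the same material (m / m'), so the period is parallel.

parallel period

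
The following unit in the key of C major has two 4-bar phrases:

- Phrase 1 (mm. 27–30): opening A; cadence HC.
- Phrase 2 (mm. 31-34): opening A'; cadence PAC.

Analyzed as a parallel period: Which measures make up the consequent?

measures 31–34

The antecedent is the phrase ending with the weaker cadence (half cadence, phrase 1) and the consequent the one ending more conclusively (perfect authentic cadence, phrase 2); the consequent is bars 31-34.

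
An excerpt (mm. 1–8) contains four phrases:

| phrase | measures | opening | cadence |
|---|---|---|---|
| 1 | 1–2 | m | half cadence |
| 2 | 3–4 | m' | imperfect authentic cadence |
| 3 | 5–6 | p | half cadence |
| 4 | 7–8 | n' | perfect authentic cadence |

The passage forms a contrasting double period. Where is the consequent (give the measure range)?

measures 5–8

In a double period the four phrases pair into a large antecedent (phrases 1–2, ending imperfect authentic cadence) and a large consequent (phrases 3–4, ending perfect authentic cadence). The consequent spans mm. 5–8.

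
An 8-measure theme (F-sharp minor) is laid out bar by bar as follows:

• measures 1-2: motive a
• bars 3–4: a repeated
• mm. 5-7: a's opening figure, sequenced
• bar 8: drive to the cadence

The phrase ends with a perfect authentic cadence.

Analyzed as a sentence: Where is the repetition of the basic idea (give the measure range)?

measures 3–4

The presentation of a sentence is the basic idea (mm. 1-2) plus its repetition (mm. 3-4); the repetition of the basic idea is therefore measures 3-4.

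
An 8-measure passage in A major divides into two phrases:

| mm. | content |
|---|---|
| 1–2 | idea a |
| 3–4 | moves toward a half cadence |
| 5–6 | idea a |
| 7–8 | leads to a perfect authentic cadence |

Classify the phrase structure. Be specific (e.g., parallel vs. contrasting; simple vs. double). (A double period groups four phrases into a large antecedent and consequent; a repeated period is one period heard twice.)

Phrase 1 ends with a half cadence (weaker) and phrase 2 with a perfect authentic cadence (stronger): antecedent + consequent = a period.
The two phrases open with the same material (a / a), so the period is parallel.

parallel period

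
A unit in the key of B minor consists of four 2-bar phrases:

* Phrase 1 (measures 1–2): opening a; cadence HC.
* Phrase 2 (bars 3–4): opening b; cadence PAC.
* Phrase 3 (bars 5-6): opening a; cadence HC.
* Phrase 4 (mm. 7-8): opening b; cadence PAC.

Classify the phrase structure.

repeated period

The cadence pattern HC–PAC–HC–PAC is weak–strong twice, and phrases 3–4 restate phrases 1–2: a period heard twice, not a double period (which would end weakly at phrase 2).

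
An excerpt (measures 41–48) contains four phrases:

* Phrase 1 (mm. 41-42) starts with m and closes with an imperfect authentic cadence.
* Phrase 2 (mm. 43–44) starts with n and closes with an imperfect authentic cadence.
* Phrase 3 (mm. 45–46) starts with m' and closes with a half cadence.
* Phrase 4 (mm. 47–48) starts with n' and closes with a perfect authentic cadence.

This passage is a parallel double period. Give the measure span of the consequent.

In a double period the four phrases pair into a large antecedent (phrases 1–2, ending imperfect authentic cadence) and a large consequent (phrases 3–4, ending perfect authentic cadence). The consequent spans bars 45-48.

measures 45–48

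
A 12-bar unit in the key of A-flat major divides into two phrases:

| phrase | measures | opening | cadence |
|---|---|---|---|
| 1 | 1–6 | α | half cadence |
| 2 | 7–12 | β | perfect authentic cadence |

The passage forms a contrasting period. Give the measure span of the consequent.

measures 7–12

The antecedent is the phrase ending with the weaker cadence (half cadence, phrase 1) and the consequent the one ending more conclusively (perfect authentic cadence, phrase 2); the consequent is measures 7-12.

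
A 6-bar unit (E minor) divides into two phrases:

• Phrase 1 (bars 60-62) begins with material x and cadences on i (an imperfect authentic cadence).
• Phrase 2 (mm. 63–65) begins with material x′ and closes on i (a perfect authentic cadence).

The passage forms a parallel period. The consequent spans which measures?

measures 63–65

The antecedent is the phrase ending with the weaker cadence (imperfect authentic cadence, phrase 1) and the consequent the one ending more conclusively (perfect authentic cadence, phrase 2); the consequent is measures 63-65.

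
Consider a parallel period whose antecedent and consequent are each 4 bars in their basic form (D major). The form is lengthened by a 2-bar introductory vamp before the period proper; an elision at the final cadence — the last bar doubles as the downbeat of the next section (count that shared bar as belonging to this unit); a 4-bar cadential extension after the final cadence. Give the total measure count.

Basic parallel period: 4 + 4 = 8 bars.
8 (basic form) + 2 (introduction) + 4 (cadential extension) = 14.
The elision shares a bar with the next section but does not change this unit's count.

14 measures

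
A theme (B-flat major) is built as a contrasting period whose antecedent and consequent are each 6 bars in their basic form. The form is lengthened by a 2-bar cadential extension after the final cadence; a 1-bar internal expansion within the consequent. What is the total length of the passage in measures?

15 measures

Basic contrasting period: 6 + 6 = 12 bars.
12 (basic form) + 2 (cadential extension) + 1 (internal expansion) = 15.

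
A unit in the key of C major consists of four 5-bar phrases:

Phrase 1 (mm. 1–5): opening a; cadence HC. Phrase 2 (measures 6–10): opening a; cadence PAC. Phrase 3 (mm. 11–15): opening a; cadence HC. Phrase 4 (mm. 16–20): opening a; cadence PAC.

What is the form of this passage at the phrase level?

repeated period

The cadence pattern HC–PAC–HC–PAC is weak–strong twice, and phrases 3–4 restate phrases 1–2: a period heard twice, not a double period (which would end weakly at phrase 2).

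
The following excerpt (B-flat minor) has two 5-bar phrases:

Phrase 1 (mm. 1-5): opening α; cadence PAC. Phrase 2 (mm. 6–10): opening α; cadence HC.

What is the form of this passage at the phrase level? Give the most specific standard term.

The second phrase closes with a half cadence, which is not stronger than the first phrase's perfect authentic cadence; without a weak→strong cadential pair there is no antecedent–consequent relationship, so this is a phrase group rather than a period.

phrase group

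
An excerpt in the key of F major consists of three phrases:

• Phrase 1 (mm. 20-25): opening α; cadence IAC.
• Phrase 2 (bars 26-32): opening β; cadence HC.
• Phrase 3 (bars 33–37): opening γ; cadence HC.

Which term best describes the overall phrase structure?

The final phrase closes with a half cadence, which is not stronger than the preceding half cadence; the 3 phrases lack an overall antecedent–consequent design and so form a phrase group.

phrase group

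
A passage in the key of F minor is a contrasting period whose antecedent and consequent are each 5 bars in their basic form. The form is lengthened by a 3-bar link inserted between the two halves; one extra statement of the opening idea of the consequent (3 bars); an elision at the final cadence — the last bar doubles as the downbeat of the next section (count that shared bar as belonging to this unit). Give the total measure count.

Basic contrasting period: 5 + 5 = 10 bars.
10 (basic form) + 3 (link) + 3 (extra statement) = 16.
The elision shares a bar with the next section but does not change this unit's count.

16 measures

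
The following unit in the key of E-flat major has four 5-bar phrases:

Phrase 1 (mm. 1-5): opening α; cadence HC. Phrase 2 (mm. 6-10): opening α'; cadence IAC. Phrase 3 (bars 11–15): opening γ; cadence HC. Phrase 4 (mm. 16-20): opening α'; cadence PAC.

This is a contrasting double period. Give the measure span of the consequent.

measures 11–20

In a double period the first pair of phrases (ending imperfect authentic cadence) is the large antecedent and the second pair (ending perfect authentic cadence) is the large consequent; the consequent is measures 11–20.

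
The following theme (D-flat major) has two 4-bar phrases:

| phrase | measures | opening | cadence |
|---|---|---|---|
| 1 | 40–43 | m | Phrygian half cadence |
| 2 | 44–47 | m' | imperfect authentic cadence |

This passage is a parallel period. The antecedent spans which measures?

The antecedent is the phrase ending with the weaker cadence (Phrygian half cadence, phrase 1) and the consequent the one ending more conclusively (imperfect authentic cadence, phrase 2); the antecedent is mm. 40–43.

measures 40–43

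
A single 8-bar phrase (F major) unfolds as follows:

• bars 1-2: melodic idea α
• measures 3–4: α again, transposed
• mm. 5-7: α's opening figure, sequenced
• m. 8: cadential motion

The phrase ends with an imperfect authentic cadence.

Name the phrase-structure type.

Basic idea (mm. 1–2) + its repetition (mm. 3-4) form the presentation; fragmentation and cadence (mm. 5–8) form the continuation — the 8-bar whole is a sentence.

sentence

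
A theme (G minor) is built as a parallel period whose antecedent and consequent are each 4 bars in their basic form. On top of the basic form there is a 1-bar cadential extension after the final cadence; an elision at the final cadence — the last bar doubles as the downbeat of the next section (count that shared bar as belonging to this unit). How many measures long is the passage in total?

9 measures

Basic parallel period: 4 + 4 = 8 bars.
8 (basic form) + 1 (cadential extension) = 9.
The elision shares a bar with the next section but does not change this unit's count.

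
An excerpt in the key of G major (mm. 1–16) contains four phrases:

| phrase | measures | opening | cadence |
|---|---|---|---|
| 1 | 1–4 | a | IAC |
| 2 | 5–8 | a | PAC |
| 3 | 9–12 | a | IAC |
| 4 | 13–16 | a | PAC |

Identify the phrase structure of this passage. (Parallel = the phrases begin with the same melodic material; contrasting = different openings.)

The cadence pattern IAC–PAC–IAC–PAC is weak–strong twice, and phrases 3–4 restate phrases 1–2: a period heard twice, not a double period (which would end weakly at phrase 2).

repeated period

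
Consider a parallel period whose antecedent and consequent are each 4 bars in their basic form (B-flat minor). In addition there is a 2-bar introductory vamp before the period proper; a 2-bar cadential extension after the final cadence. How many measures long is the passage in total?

Basic parallel period: 4 + 4 = 8 bars.
8 (basic form) + 2 (introduction) + 2 (cadential extension) = 12.

12 measures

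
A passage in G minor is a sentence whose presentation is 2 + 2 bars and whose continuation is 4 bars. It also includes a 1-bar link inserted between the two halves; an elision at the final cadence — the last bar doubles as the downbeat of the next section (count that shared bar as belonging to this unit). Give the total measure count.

9 measures

Basic sentence: 2 + 2 + 4 = 8 bars.
8 (basic form) + 1 (link) = 9.
The elision shares a bar with the next section but does not change this unit's count.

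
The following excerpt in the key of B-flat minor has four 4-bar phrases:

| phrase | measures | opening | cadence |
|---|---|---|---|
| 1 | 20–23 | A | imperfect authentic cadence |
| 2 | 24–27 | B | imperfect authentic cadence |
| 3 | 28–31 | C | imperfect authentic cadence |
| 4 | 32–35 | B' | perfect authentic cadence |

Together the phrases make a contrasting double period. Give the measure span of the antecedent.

In a double period the first pair of phrases (ending imperfect authentic cadence) is the large antecedent and the second pair (ending perfect authentic cadence) is the large consequent; the antecedent is measures 20–27.

measures 20–27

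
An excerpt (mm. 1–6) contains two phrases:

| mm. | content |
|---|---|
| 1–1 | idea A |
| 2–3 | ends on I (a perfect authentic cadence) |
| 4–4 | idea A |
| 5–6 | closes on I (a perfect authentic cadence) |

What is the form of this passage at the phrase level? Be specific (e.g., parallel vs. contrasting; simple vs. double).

repeated phrase

Both phrases have the same opening (A) and the same cadence (perfect authentic cadence): the second is a restatement, not a consequent, so this is a repeated phrase rather than a period.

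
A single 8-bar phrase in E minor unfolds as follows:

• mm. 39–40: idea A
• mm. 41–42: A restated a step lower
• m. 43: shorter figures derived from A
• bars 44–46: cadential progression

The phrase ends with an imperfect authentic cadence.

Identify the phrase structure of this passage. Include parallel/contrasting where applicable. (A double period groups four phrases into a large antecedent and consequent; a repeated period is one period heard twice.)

Basic idea (measures 39–40) + its repetition (bars 41–42) form the presentation; fragmentation and cadence (bars 43–46) form the continuation — the 8-bar whole is a sentence.

sentence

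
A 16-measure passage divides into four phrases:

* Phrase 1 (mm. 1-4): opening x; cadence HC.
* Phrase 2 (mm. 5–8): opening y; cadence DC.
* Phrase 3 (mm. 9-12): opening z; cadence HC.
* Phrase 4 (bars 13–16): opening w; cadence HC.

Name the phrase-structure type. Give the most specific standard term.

phrase group

Phrase 4 ends with a half cadence, no stronger than phrase 2's deceptive cadence, so the four phrases do not form a double period; nor do phrases 3–4 duplicate 1–2, so it is not a repeated period. With no phrase reaching a conclusive cadence, the passage is a phrase group.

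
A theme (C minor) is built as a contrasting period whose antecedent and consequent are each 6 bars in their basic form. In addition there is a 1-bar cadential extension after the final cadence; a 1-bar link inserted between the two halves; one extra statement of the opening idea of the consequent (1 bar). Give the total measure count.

Basic contrasting period: 6 + 6 = 12 bars.
12 (basic form) + 1 (cadential extension) + 1 (link) + 1 (extra statement) = 15.

15 measures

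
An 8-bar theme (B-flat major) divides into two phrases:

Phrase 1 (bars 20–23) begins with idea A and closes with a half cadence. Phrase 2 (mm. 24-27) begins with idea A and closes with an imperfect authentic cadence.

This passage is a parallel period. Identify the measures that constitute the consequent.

The antecedent is the phrase ending with the weaker cadence (half cadence, phrase 1) and the consequent the one ending more conclusively (imperfect authentic cadence, phrase 2); the consequent is mm. 24–27.

measures 24–27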